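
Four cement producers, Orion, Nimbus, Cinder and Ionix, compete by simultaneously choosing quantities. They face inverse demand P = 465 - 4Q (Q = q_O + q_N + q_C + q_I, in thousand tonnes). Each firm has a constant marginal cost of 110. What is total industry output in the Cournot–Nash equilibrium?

A representative firm's profit is π_i = q_i(465 - 4Q) - 110q_i.
Setting ∂π_i/∂q_i = 0 with rivals' quantities fixed: 355 - 8q_i - 4·Σ_{j≠i} q_j = 0.
With identical firms every q_j equals q_i, so Σ_{j≠i} q_j = 3q_i and 355 = 20q_i, giving q_i = 71/4.
Total output Q = 71/4 + 71/4 + 71/4 + 71/4 = 71.

71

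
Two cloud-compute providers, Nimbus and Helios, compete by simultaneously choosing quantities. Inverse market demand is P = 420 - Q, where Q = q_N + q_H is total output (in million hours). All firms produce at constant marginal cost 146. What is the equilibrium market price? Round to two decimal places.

237.33

A representative firm's profit is π_i = q_i(420 - Q) - 146q_i.
First-order condition (treating rivals' output as given): 274 - 2q_i - q_j = 0.
By symmetry each firm produces the same amount; substituting q_j = q_i yields q_i = 274/3.
Total output Q = 548/3, so price P = 420 - 548/3 = 712/3.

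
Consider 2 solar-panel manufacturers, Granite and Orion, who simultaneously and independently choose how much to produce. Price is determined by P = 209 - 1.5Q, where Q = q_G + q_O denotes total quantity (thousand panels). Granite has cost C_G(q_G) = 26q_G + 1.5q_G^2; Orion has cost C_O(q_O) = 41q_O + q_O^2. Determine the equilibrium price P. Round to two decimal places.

Granite's profit: π_G = (209 - 1.5Q)q_G - (26q_G + (3/2)q_G²). Setting ∂π_G/∂q_G = 0: 183 - 6q_G - (3/2)(q_O) = 0.
Orion's first-order condition: 168 - 5q_O - (3/2)(q_G) = 0.
So q_G = (183 - (3/2)q_O)/6 and q_O = (168 - (3/2)q_G)/5.
Substituting one into the other gives q_G = 884/37 and q_O = 978/37.
Total output Q = 1862/37, so price P = 209 - (3/2)·(1862/37) = 133.5135.

133.51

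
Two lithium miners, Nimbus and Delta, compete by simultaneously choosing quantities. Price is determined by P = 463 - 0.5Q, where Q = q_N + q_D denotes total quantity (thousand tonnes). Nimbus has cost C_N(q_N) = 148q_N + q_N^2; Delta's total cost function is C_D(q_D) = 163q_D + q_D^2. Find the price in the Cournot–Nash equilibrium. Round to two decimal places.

Nimbus's profit: π_N = (463 - 0.5Q)q_N - (148q_N + q_N²). Setting ∂π_N/∂q_N = 0: 315 - 3q_N - (1/2)(q_D) = 0.
Delta's first-order condition: 300 - 3q_D - (1/2)(q_N) = 0.
Rearranging gives the reaction functions q_N = (315 - (1/2)q_D)/3 and q_D = (300 - (1/2)q_N)/3.
Solving the pair: q_N = 636/7, q_D = 594/7.
Total output Q = 1230/7, so price P = 463 - (1/2)·(1230/7) = 375.1429.

375.14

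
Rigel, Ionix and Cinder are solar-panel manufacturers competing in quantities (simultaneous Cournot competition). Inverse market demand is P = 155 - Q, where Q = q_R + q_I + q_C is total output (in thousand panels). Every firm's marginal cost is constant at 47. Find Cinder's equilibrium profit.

729

A representative firm's profit is π_i = q_i(155 - Q) - 47q_i.
First-order condition (treating rivals' output as given): 108 - 2q_i - Σ_{j≠i} q_j = 0.
By symmetry each firm produces the same amount; substituting Σ_{j≠i} q_j = 2q_i yields q_i = 108/4 = 27.
Price P = 155 - 81 = 74.
Cinder's profit: (74 - 47)·27 = 729.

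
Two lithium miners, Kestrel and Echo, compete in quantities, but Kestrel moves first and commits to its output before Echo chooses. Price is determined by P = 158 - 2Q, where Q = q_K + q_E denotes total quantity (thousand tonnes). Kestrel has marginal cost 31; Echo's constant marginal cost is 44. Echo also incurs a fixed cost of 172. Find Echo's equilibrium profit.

Solve by backward induction. Given q_K, the follower Echo maximises π_E = (158 - 2q_K - 2q_E)q_E - 44q_E.
∂π_E/∂q_E = 114 - 2q_K - 4q_E = 0 gives the reaction function q_E = (114 - 2q_K)/4.
The leader anticipates this reaction. Substituting into P = 158 - 2Q gives P = 101 - q_K, so π_K = (101 - q_K)q_K - 31q_K.
The leader's first-order condition 70 - 2q_K = 0 yields q_K = 35.
Then q_E = (114 - 2·35)/4 = 11.
Price P = 158 - 2·46 = 66.
Echo's profit: (66 - 44)·11 - 172 = 70.

70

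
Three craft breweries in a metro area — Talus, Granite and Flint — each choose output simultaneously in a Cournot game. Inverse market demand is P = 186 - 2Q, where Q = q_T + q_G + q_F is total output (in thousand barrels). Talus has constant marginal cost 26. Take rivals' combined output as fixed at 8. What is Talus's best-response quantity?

With rivals' combined output fixed at 8, Talus's profit is π_T = (186 - 2·8 - 2q_T)q_T - (26q_T) = (170 - 2q_T)q_T - (26q_T).
∂π_T/∂q_T = 144 - 4q_T = 0, so q_T = 36.

36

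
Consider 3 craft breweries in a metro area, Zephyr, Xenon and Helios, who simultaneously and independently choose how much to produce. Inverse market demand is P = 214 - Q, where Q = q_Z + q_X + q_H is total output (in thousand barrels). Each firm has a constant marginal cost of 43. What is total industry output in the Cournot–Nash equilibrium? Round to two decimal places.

A representative firm's profit is π_i = q_i(214 - Q) - 43q_i.
First-order condition (treating rivals' output as given): 171 - 2q_i - Σ_{j≠i} q_j = 0.
By symmetry each firm produces the same amount; substituting Σ_{j≠i} q_j = 2q_i yields q_i = 171/4.
Total output Q = 171/4 + 171/4 + 171/4 = 513/4.

128.25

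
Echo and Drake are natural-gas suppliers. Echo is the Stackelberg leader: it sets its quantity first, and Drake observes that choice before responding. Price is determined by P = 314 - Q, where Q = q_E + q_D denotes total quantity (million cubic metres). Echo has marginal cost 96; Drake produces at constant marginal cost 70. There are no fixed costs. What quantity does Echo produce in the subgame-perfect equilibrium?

Solve by backward induction. Given q_E, the follower Drake maximises π_D = (314 - q_E - q_D)q_D - 70q_D.
Follower FOC: 244 - q_E - 2q_D = 0, so q_D(q_E) = (244 - q_E)/2.
Echo substitutes q_D(q_E) into its own profit: π_E = q_E(314 - q_E - (244 - q_E)/2) - 96q_E = (192 - (1/2)q_E)q_E - 96q_E.
Maximising: ∂π_E/∂q_E = 96 - q_E = 0, giving q_E = 96.
Then q_D = (244 - 96)/2 = 74.

96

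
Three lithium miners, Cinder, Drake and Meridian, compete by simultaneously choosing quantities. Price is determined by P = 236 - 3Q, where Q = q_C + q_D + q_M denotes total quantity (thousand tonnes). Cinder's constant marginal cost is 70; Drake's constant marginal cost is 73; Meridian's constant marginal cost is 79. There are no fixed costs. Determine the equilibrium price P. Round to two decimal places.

114.50

Cinder's profit: π_C = (236 - 3Q)q_C - (70q_C). Setting ∂π_C/∂q_C = 0: 166 - 6q_C - 3(q_D + q_M) = 0.
Drake's profit: π_D = (236 - 3Q)q_D - (73q_D). Setting ∂π_D/∂q_D = 0: 163 - 6q_D - 3(q_C + q_M) = 0.
Meridian's first-order condition: 157 - 6q_M - 3(q_C + q_D) = 0.
Adding the 3 first-order conditions: 486 − 12Q = 0, so Q = 81/2.
Back-substituting: q_C = (166 − 243/2)/3 = 89/6, q_D = (163 − 243/2)/3 = 83/6, q_M = (157 − 243/2)/3 = 71/6.
Total output Q = 81/2, so price P = 236 - 3·(81/2) = 229/2.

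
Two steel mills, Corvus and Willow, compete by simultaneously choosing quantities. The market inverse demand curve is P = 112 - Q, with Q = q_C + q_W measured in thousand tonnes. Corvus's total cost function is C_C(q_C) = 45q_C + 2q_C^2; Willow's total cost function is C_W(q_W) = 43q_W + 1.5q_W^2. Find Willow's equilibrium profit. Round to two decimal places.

Corvus's profit: π_C = (112 - Q)q_C - (45q_C + 2q_C²). Setting ∂π_C/∂q_C = 0: 67 - 6q_C - (q_W) = 0.
Willow's profit: π_W = (112 - Q)q_W - (43q_W + (3/2)q_W²). Setting ∂π_W/∂q_W = 0: 69 - 5q_W - (q_C) = 0.
Best responses: q_C = (67 - q_W)/6, q_W = (69 - q_C)/5.
Substituting one into the other gives q_C = 266/29 and q_W = 347/29.
Price P = 112 - 613/29 = 90.8621.
Willow's profit: 90.8621·(347/29) - 43·(347/29) - (3/2)(347/29)² = 357.9340.

357.93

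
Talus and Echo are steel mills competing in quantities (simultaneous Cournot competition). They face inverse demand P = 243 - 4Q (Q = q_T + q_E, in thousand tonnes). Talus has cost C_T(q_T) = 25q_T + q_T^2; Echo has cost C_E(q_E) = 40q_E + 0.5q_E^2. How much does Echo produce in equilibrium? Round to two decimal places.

Talus's profit: π_T = (243 - 4Q)q_T - (25q_T + q_T²). Setting ∂π_T/∂q_T = 0: 218 - 10q_T - 4(q_E) = 0.
Echo's profit: π_E = (243 - 4Q)q_E - (40q_E + (1/2)q_E²). Setting ∂π_E/∂q_E = 0: 203 - 9q_E - 4(q_T) = 0.
Best responses: q_T = (218 - 4q_E)/10, q_E = (203 - 4q_T)/9.
Solving the pair: q_T = 575/37, q_E = 579/37.

15.65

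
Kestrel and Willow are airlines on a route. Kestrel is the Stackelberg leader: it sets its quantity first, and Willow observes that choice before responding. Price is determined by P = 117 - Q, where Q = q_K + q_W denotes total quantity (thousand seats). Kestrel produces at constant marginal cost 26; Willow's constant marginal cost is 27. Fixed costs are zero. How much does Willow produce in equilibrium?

The follower Willow best-responds to any q_K: π_W = (117 - Q)q_W - 27q_W.
Follower FOC: 90 - q_K - 2q_W = 0, so q_W(q_K) = (90 - q_K)/2.
Kestrel substitutes q_W(q_K) into its own profit: π_K = q_K(117 - q_K - (90 - q_K)/2) - 26q_K = (72 - (1/2)q_K)q_K - 26q_K.
The leader's first-order condition 46 - q_K = 0 yields q_K = 46.
Then q_W = (90 - 46)/2 = 22.

22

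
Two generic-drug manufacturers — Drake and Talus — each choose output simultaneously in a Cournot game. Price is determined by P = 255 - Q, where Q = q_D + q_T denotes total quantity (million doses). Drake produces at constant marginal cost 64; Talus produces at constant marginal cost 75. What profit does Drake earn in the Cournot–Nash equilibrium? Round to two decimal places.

Drake's profit: π_D = (255 - Q)q_D - (64q_D). Setting ∂π_D/∂q_D = 0: 191 - 2q_D - (q_T) = 0.
Talus's profit: π_T = (255 - Q)q_T - (75q_T). Setting ∂π_T/∂q_T = 0: 180 - 2q_T - (q_D) = 0.
So q_D = (191 - q_T)/2 and q_T = (180 - q_D)/2.
Solving the pair: q_D = 202/3, q_T = 169/3.
Price P = 255 - 371/3 = 394/3.
Drake's profit: (394/3 - 64)·(202/3) = 4533.7778.

4533.78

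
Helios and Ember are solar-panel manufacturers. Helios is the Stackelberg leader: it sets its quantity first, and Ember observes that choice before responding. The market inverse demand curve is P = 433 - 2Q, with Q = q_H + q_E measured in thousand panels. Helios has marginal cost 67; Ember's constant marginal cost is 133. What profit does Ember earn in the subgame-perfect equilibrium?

Solve by backward induction. Given q_H, the follower Ember maximises π_E = (433 - 2q_H - 2q_E)q_E - 133q_E.
Setting the follower's marginal profit to zero, 300 - 2q_H - 4q_E = 0, i.e. q_E = (300 - 2q_H)/4.
The leader anticipates this reaction. Substituting into P = 433 - 2Q gives P = 283 - q_H, so π_H = (283 - q_H)q_H - 67q_H.
Maximising: ∂π_H/∂q_H = 216 - 2q_H = 0, giving q_H = 108.
Then q_E = (300 - 2·108)/4 = 21.
Price P = 433 - 2·129 = 175.
Ember's profit: (175 - 133)·21 = 882.

882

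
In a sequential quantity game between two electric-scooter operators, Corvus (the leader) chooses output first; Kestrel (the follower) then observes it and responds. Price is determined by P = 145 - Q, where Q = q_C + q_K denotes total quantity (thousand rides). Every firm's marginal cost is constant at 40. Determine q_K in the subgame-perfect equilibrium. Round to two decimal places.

The follower Kestrel best-responds to any q_C: π_K = (145 - Q)q_K - 40q_K.
Setting the follower's marginal profit to zero, 105 - q_C - 2q_K = 0, i.e. q_K = (105 - q_C)/2.
The leader anticipates this reaction. Substituting into P = 145 - Q gives P = 185/2 - (1/2)q_C, so π_C = (185/2 - (1/2)q_C)q_C - 40q_C.
The leader's first-order condition 105/2 - q_C = 0 yields q_C = 105/2.
Then q_K = (105 - 105/2)/2 = 105/4.

26.25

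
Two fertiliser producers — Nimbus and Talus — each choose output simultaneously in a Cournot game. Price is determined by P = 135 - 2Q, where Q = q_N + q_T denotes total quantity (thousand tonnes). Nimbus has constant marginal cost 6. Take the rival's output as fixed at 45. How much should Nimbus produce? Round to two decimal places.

9.75

With the rival's output fixed at 45, Nimbus's profit is π_N = (135 - 2·45 - 2q_N)q_N - (6q_N) = (45 - 2q_N)q_N - (6q_N).
∂π_N/∂q_N = 39 - 4q_N = 0, so q_N = 39/4.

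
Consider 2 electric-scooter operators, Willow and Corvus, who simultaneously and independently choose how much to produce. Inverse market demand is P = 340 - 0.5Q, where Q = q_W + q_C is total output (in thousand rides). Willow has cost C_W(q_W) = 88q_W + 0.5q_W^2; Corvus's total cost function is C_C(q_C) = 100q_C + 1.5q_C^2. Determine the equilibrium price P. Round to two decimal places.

259.87

Willow's profit: π_W = (340 - 0.5Q)q_W - (88q_W + (1/2)q_W²). Setting ∂π_W/∂q_W = 0: 252 - 2q_W - (1/2)(q_C) = 0.
Corvus's first-order condition: 240 - 4q_C - (1/2)(q_W) = 0.
Best responses: q_W = (252 - (1/2)q_C)/2, q_C = (240 - (1/2)q_W)/4.
Substituting one into the other gives q_W = 114.5806 and q_C = 1416/31.
Total output Q = 160.2581, so price P = 340 - (1/2)·160.2581 = 259.8710.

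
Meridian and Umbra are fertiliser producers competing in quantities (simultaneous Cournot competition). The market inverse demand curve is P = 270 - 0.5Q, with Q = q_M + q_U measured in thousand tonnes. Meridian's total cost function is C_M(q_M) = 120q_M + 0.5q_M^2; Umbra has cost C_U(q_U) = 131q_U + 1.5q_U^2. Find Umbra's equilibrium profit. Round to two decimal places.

1372.20

Meridian's profit: π_M = (270 - 0.5Q)q_M - (120q_M + (1/2)q_M²). Setting ∂π_M/∂q_M = 0: 150 - 2q_M - (1/2)(q_U) = 0.
Umbra's first-order condition: 139 - 4q_U - (1/2)(q_M) = 0.
Best responses: q_M = (150 - (1/2)q_U)/2, q_U = (139 - (1/2)q_M)/4.
Substituting one into the other gives q_M = 68.4516 and q_U = 812/31.
Price P = 270 - (1/2)·94.6452 = 222.6774.
Umbra's profit: 222.6774·(812/31) - 131·(812/31) - (3/2)(812/31)² = 1372.2040.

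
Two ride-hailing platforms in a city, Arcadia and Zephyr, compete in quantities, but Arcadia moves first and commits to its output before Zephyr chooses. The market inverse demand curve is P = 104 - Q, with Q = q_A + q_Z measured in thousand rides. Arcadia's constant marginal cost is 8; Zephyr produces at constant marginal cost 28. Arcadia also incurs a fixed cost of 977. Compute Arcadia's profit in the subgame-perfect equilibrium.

705

The follower Zephyr best-responds to any q_A: π_Z = (104 - Q)q_Z - 28q_Z.
Setting the follower's marginal profit to zero, 76 - q_A - 2q_Z = 0, i.e. q_Z = (76 - q_A)/2.
Arcadia substitutes q_Z(q_A) into its own profit: π_A = q_A(104 - q_A - (76 - q_A)/2) - 8q_A = (66 - (1/2)q_A)q_A - 8q_A.
Leader FOC: 58 - q_A = 0, so q_A = 58.
Then q_Z = (76 - 58)/2 = 9.
Price P = 104 - 67 = 37.
Arcadia's profit: (37 - 8)·58 - 977 = 705.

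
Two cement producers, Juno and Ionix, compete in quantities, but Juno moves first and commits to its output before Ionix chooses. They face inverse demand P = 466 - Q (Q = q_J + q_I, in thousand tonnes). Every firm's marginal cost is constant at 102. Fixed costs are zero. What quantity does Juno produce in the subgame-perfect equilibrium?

The follower Ionix best-responds to any q_J: π_I = (466 - Q)q_I - 102q_I.
Follower FOC: 364 - q_J - 2q_I = 0, so q_I(q_J) = (364 - q_J)/2.
Juno substitutes q_I(q_J) into its own profit: π_J = q_J(466 - q_J - (364 - q_J)/2) - 102q_J = (284 - (1/2)q_J)q_J - 102q_J.
Maximising: ∂π_J/∂q_J = 182 - q_J = 0, giving q_J = 182.
Then q_I = (364 - 182)/2 = 91.

182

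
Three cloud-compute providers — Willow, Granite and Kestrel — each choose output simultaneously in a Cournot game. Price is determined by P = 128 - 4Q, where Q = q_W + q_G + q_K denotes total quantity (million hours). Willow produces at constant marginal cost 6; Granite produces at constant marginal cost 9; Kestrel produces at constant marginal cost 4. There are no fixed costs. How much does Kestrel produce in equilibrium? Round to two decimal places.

8.19

Willow's profit: π_W = (128 - 4Q)q_W - (6q_W). Setting ∂π_W/∂q_W = 0: 122 - 8q_W - 4(q_G + q_K) = 0.
Granite's profit: π_G = (128 - 4Q)q_G - (9q_G). Setting ∂π_G/∂q_G = 0: 119 - 8q_G - 4(q_W + q_K) = 0.
Kestrel's first-order condition: 124 - 8q_K - 4(q_W + q_G) = 0.
Adding the 3 conditions: 365 − 8Q − 8Q = 0, i.e. Q = 365/16.
Back-substituting: q_W = (122 − 365/4)/4 = 123/16, q_G = (119 − 365/4)/4 = 111/16, q_K = (124 − 365/4)/4 = 131/16.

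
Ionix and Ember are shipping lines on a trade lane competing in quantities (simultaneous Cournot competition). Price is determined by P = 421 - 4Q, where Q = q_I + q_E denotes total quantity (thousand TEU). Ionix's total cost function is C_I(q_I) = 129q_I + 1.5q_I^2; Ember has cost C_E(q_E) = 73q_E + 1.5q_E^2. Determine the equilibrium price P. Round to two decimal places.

Ionix's profit: π_I = (421 - 4Q)q_I - (129q_I + (3/2)q_I²). Setting ∂π_I/∂q_I = 0: 292 - 11q_I - 4(q_E) = 0.
Ember's profit: π_E = (421 - 4Q)q_E - (73q_E + (3/2)q_E²). Setting ∂π_E/∂q_E = 0: 348 - 11q_E - 4(q_I) = 0.
So q_I = (292 - 4q_E)/11 and q_E = (348 - 4q_I)/11.
Solving the pair: q_I = 52/3, q_E = 76/3.
Total output Q = 128/3, so price P = 421 - 4·(128/3) = 751/3.

250.33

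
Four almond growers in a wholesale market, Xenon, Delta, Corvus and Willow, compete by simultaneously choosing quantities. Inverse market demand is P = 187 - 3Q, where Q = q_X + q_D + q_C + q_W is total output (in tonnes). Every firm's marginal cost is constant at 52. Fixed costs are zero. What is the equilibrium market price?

A representative firm's profit is π_i = q_i(187 - 3Q) - 52q_i.
Setting ∂π_i/∂q_i = 0 with rivals' quantities fixed: 135 - 6q_i - 3·Σ_{j≠i} q_j = 0.
With identical firms every q_j equals q_i, so Σ_{j≠i} q_j = 3q_i and 135 = 15q_i, giving q_i = 9.
Total output Q = 36, so price P = 187 - 3·36 = 79.

79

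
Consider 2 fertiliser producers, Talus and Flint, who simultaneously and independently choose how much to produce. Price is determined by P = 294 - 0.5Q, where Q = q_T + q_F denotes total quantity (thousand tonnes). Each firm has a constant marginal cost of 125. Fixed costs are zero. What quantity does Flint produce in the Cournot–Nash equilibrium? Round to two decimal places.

112.67

Each firm earns π_i = (294 - 0.5Q)q_i - 125q_i.
Setting ∂π_i/∂q_i = 0 with rivals' quantities fixed: 169 - q_i - (1/2)q_j = 0.
With identical firms every q_j equals q_i, so q_j = q_i and 169 = (3/2)q_i, giving q_i = 338/3.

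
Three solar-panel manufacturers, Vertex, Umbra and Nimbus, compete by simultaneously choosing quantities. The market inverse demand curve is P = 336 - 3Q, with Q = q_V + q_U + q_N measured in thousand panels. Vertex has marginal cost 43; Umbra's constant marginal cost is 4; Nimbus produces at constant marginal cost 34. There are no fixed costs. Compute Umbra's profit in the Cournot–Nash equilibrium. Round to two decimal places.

3350.02

Vertex's profit: π_V = (336 - 3Q)q_V - (43q_V). Setting ∂π_V/∂q_V = 0: 293 - 6q_V - 3(q_U + q_N) = 0.
Umbra's profit: π_U = (336 - 3Q)q_U - (4q_U). Setting ∂π_U/∂q_U = 0: 332 - 6q_U - 3(q_V + q_N) = 0.
Nimbus's profit: π_N = (336 - 3Q)q_N - (34q_N). Setting ∂π_N/∂q_N = 0: 302 - 6q_N - 3(q_V + q_U) = 0.
Summing all 3 equations gives 927 − 12Q = 0, hence Q = 309/4.
Back-substituting: q_V = (293 − 927/4)/3 = 245/12, q_U = (332 − 927/4)/3 = 401/12, q_N = (302 − 927/4)/3 = 281/12.
Price P = 336 - 3·(309/4) = 417/4.
Umbra's profit: (417/4 - 4)·(401/12) = 3350.0208.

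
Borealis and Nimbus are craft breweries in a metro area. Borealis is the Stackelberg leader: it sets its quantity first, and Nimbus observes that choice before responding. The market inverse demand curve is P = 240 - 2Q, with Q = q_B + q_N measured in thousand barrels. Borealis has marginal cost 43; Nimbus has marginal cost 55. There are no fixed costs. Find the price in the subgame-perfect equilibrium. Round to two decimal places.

95.25

Solve by backward induction. Given q_B, the follower Nimbus maximises π_N = (240 - 2q_B - 2q_N)q_N - 55q_N.
∂π_N/∂q_N = 185 - 2q_B - 4q_N = 0 gives the reaction function q_N = (185 - 2q_B)/4.
Borealis substitutes q_N(q_B) into its own profit: π_B = q_B(240 - 2q_B - (185 - 2q_B)/2) - 43q_B = (295/2 - q_B)q_B - 43q_B.
The leader's first-order condition 209/2 - 2q_B = 0 yields q_B = 209/4.
Then q_N = (185 - 2·(209/4))/4 = 161/8.
Total output Q = 579/8, so price P = 240 - 2·(579/8) = 381/4.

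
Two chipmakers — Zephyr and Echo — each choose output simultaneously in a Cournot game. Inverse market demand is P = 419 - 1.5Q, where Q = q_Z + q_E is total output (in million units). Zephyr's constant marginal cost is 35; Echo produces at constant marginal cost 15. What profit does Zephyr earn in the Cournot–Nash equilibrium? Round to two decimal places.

9814.52

Zephyr's profit: π_Z = (419 - 1.5Q)q_Z - (35q_Z). Setting ∂π_Z/∂q_Z = 0: 384 - 3q_Z - (3/2)(q_E) = 0.
Echo's profit: π_E = (419 - 1.5Q)q_E - (15q_E). Setting ∂π_E/∂q_E = 0: 404 - 3q_E - (3/2)(q_Z) = 0.
Best responses: q_Z = (384 - (3/2)q_E)/3, q_E = (404 - (3/2)q_Z)/3.
Substituting one into the other gives q_Z = 728/9 and q_E = 848/9.
Price P = 419 - (3/2)·(1576/9) = 469/3.
Zephyr's profit: (469/3 - 35)·(728/9) = 9814.5185.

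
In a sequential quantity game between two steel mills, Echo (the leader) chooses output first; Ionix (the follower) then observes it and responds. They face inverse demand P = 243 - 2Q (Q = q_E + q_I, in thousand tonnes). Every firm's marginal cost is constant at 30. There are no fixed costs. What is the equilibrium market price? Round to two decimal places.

Solve by backward induction. Given q_E, the follower Ionix maximises π_I = (243 - 2q_E - 2q_I)q_I - 30q_I.
Follower FOC: 213 - 2q_E - 4q_I = 0, so q_I(q_E) = (213 - 2q_E)/4.
The leader anticipates this reaction. Substituting into P = 243 - 2Q gives P = 273/2 - q_E, so π_E = (273/2 - q_E)q_E - 30q_E.
The leader's first-order condition 213/2 - 2q_E = 0 yields q_E = 213/4.
Then q_I = (213 - 2·(213/4))/4 = 213/8.
Total output Q = 639/8, so price P = 243 - 2·(639/8) = 333/4.

83.25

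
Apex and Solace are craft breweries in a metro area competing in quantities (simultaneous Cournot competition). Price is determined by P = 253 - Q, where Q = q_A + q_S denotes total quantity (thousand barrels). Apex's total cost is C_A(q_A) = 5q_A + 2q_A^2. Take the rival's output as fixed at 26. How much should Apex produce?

37

With the rival's output fixed at 26, Apex's profit is π_A = (253 - 26 - q_A)q_A - (5q_A + 2q_A²) = (227 - q_A)q_A - (5q_A + 2q_A²).
∂π_A/∂q_A = 222 - 6q_A = 0, so q_A = 37.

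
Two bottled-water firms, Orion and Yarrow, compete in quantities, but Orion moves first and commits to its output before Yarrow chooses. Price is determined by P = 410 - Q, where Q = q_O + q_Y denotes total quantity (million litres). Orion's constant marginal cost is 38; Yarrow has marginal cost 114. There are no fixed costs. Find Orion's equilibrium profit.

The follower Yarrow best-responds to any q_O: π_Y = (410 - Q)q_Y - 114q_Y.
Setting the follower's marginal profit to zero, 296 - q_O - 2q_Y = 0, i.e. q_Y = (296 - q_O)/2.
The leader anticipates this reaction. Substituting into P = 410 - Q gives P = 262 - (1/2)q_O, so π_O = (262 - (1/2)q_O)q_O - 38q_O.
Leader FOC: 224 - q_O = 0, so q_O = 224.
Then q_Y = (296 - 224)/2 = 36.
Price P = 410 - 260 = 150.
Orion's profit: (150 - 38)·224 = 25088.

25088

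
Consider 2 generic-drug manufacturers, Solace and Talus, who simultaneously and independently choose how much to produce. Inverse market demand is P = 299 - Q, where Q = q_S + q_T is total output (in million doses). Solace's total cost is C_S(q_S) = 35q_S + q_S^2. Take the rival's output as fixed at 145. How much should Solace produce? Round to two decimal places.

29.75

With the rival's output fixed at 145, Solace's profit is π_S = (299 - 145 - q_S)q_S - (35q_S + q_S²) = (154 - q_S)q_S - (35q_S + q_S²).
∂π_S/∂q_S = 119 - 4q_S = 0, so q_S = 119/4.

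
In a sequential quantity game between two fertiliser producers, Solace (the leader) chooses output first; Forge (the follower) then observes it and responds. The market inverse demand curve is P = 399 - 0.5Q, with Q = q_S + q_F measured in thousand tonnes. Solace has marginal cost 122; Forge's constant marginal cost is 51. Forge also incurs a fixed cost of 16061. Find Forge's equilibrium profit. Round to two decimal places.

13951.50

The follower Forge best-responds to any q_S: π_F = (399 - 0.5Q)q_F - 51q_F.
∂π_F/∂q_F = 348 - (1/2)q_S - q_F = 0 gives the reaction function q_F = (348 - (1/2)q_S).
The leader anticipates this reaction. Substituting into P = 399 - 0.5Q gives P = 225 - (1/4)q_S, so π_S = (225 - (1/4)q_S)q_S - 122q_S.
The leader's first-order condition 103 - (1/2)q_S = 0 yields q_S = 206.
Then q_F = (348 - (1/2)·206) = 245.
Price P = 399 - (1/2)·451 = 347/2.
Forge's profit: (347/2 - 51)·245 - 16061 = 13951.5000.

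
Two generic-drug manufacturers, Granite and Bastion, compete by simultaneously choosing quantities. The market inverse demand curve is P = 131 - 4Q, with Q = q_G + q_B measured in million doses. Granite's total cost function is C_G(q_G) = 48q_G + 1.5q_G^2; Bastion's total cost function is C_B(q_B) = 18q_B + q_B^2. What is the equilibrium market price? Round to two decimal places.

Granite's profit: π_G = (131 - 4Q)q_G - (48q_G + (3/2)q_G²). Setting ∂π_G/∂q_G = 0: 83 - 11q_G - 4(q_B) = 0.
Bastion's first-order condition: 113 - 10q_B - 4(q_G) = 0.
Best responses: q_G = (83 - 4q_B)/11, q_B = (113 - 4q_G)/10.
Substituting one into the other gives q_G = 189/47 and q_B = 911/94.
Total output Q = 1289/94, so price P = 131 - 4·(1289/94) = 76.1489.

76.15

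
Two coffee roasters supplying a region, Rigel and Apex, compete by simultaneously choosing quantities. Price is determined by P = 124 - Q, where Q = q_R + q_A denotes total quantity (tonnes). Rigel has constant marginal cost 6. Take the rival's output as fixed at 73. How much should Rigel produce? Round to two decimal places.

With the rival's output fixed at 73, Rigel's profit is π_R = (124 - 73 - q_R)q_R - (6q_R) = (51 - q_R)q_R - (6q_R).
∂π_R/∂q_R = 45 - 2q_R = 0, so q_R = 45/2.

22.50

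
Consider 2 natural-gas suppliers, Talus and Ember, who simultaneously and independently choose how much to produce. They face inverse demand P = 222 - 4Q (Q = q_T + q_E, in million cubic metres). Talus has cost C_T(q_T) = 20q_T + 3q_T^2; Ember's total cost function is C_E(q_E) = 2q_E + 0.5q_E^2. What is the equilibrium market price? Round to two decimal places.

Talus's profit: π_T = (222 - 4Q)q_T - (20q_T + 3q_T²). Setting ∂π_T/∂q_T = 0: 202 - 14q_T - 4(q_E) = 0.
Ember's first-order condition: 220 - 9q_E - 4(q_T) = 0.
Best responses: q_T = (202 - 4q_E)/14, q_E = (220 - 4q_T)/9.
Solving the pair: q_T = 469/55, q_E = 1136/55.
Total output Q = 321/11, so price P = 222 - 4·(321/11) = 1158/11.

105.27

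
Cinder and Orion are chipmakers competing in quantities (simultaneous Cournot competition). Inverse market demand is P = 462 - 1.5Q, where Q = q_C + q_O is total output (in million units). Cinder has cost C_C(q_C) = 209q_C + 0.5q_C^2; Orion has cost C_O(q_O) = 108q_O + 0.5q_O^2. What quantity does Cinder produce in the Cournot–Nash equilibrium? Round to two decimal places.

34.98

Cinder's profit: π_C = (462 - 1.5Q)q_C - (209q_C + (1/2)q_C²). Setting ∂π_C/∂q_C = 0: 253 - 4q_C - (3/2)(q_O) = 0.
Orion's profit: π_O = (462 - 1.5Q)q_O - (108q_O + (1/2)q_O²). Setting ∂π_O/∂q_O = 0: 354 - 4q_O - (3/2)(q_C) = 0.
Best responses: q_C = (253 - (3/2)q_O)/4, q_O = (354 - (3/2)q_C)/4.
Substituting one into the other gives q_C = 1924/55 and q_O = 75.3818.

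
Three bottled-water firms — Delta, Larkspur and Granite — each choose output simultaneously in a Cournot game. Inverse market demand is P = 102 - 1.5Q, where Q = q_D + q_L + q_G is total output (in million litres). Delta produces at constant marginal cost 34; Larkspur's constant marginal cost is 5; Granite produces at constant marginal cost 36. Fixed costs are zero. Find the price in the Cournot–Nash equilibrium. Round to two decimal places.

Delta's profit: π_D = (102 - 1.5Q)q_D - (34q_D). Setting ∂π_D/∂q_D = 0: 68 - 3q_D - (3/2)(q_L + q_G) = 0.
Larkspur's profit: π_L = (102 - 1.5Q)q_L - (5q_L). Setting ∂π_L/∂q_L = 0: 97 - 3q_L - (3/2)(q_D + q_G) = 0.
Granite's profit: π_G = (102 - 1.5Q)q_G - (36q_G). Setting ∂π_G/∂q_G = 0: 66 - 3q_G - (3/2)(q_D + q_L) = 0.
Summing all 3 equations gives 231 − 6Q = 0, hence Q = 77/2.
Back-substituting: q_D = (68 − 231/4)/(3/2) = 41/6, q_L = (97 − 231/4)/(3/2) = 157/6, q_G = (66 − 231/4)/(3/2) = 11/2.
Total output Q = 77/2, so price P = 102 - (3/2)·(77/2) = 177/4.

44.25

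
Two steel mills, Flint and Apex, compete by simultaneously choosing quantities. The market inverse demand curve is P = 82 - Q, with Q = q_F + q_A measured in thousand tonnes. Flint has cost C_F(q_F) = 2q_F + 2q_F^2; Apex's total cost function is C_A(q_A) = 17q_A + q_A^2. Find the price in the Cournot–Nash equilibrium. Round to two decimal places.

Flint's profit: π_F = (82 - Q)q_F - (2q_F + 2q_F²). Setting ∂π_F/∂q_F = 0: 80 - 6q_F - (q_A) = 0.
Apex's first-order condition: 65 - 4q_A - (q_F) = 0.
Best responses: q_F = (80 - q_A)/6, q_A = (65 - q_F)/4.
Solving the pair: q_F = 255/23, q_A = 310/23.
Total output Q = 565/23, so price P = 82 - 565/23 = 1321/23.

57.43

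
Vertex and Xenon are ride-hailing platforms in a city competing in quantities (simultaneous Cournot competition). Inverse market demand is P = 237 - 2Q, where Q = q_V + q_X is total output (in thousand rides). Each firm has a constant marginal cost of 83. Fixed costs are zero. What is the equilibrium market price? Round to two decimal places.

134.33

Each firm earns π_i = (237 - 2Q)q_i - 83q_i.
First-order condition (treating rivals' output as given): 154 - 4q_i - 2q_j = 0.
By symmetry each firm produces the same amount; substituting q_j = q_i yields q_i = 154/6 = 77/3.
Total output Q = 154/3, so price P = 237 - 2·(154/3) = 403/3.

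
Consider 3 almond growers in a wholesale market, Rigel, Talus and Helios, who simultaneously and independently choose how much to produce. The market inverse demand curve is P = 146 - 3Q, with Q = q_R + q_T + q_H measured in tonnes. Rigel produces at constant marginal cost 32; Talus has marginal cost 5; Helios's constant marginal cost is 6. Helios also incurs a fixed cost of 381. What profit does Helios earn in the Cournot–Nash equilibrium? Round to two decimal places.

186.19

Rigel's profit: π_R = (146 - 3Q)q_R - (32q_R). Setting ∂π_R/∂q_R = 0: 114 - 6q_R - 3(q_T + q_H) = 0.
Talus's first-order condition: 141 - 6q_T - 3(q_R + q_H) = 0.
Helios's first-order condition: 140 - 6q_H - 3(q_R + q_T) = 0.
Summing all 3 equations gives 395 − 12Q = 0, hence Q = 395/12.
Back-substituting: q_R = (114 − 395/4)/3 = 61/12, q_T = (141 − 395/4)/3 = 169/12, q_H = (140 − 395/4)/3 = 55/4.
Price P = 146 - 3·(395/12) = 189/4.
Helios's profit: (189/4 - 6)·(55/4) - 381 = 186.1875.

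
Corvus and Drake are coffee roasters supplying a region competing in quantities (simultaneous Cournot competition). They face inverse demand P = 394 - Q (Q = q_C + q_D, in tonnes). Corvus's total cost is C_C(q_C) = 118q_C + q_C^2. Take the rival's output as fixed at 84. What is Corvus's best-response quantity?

With the rival's output fixed at 84, Corvus's profit is π_C = (394 - 84 - q_C)q_C - (118q_C + q_C²) = (310 - q_C)q_C - (118q_C + q_C²).
∂π_C/∂q_C = 192 - 4q_C = 0, so q_C = 48.

48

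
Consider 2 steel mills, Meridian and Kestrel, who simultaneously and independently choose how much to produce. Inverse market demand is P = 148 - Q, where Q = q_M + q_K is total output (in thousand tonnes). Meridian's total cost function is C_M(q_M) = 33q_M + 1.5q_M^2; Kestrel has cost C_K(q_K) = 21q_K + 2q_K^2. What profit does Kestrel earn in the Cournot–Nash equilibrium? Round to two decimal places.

Meridian's profit: π_M = (148 - Q)q_M - (33q_M + (3/2)q_M²). Setting ∂π_M/∂q_M = 0: 115 - 5q_M - (q_K) = 0.
Kestrel's first-order condition: 127 - 6q_K - (q_M) = 0.
So q_M = (115 - q_K)/5 and q_K = (127 - q_M)/6.
Substituting one into the other gives q_M = 563/29 and q_K = 520/29.
Price P = 148 - 1083/29 = 110.6552.
Kestrel's profit: 110.6552·(520/29) - 21·(520/29) - 2(520/29)² = 964.5660.

964.57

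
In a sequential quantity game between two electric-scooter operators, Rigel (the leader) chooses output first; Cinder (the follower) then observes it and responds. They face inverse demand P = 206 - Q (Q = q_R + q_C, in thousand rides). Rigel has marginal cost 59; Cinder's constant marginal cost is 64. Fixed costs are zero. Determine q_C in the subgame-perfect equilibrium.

33

The follower Cinder best-responds to any q_R: π_C = (206 - Q)q_C - 64q_C.
Setting the follower's marginal profit to zero, 142 - q_R - 2q_C = 0, i.e. q_C = (142 - q_R)/2.
The leader anticipates this reaction. Substituting into P = 206 - Q gives P = 135 - (1/2)q_R, so π_R = (135 - (1/2)q_R)q_R - 59q_R.
The leader's first-order condition 76 - q_R = 0 yields q_R = 76.
Then q_C = (142 - 76)/2 = 33.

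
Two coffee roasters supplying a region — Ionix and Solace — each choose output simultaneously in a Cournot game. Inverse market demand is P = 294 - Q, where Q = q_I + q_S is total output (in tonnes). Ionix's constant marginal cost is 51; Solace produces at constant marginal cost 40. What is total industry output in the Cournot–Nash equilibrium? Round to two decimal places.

Ionix's profit: π_I = (294 - Q)q_I - (51q_I). Setting ∂π_I/∂q_I = 0: 243 - 2q_I - (q_S) = 0.
Solace's first-order condition: 254 - 2q_S - (q_I) = 0.
Best responses: q_I = (243 - q_S)/2, q_S = (254 - q_I)/2.
Solving the pair: q_I = 232/3, q_S = 265/3.
Total output Q = 232/3 + 265/3 = 497/3.

165.67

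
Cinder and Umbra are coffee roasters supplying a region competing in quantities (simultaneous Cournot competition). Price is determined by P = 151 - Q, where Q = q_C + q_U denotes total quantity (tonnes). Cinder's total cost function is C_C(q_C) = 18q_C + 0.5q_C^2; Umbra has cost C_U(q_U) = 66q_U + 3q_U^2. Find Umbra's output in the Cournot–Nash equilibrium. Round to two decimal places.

5.30

Cinder's profit: π_C = (151 - Q)q_C - (18q_C + (1/2)q_C²). Setting ∂π_C/∂q_C = 0: 133 - 3q_C - (q_U) = 0.
Umbra's profit: π_U = (151 - Q)q_U - (66q_U + 3q_U²). Setting ∂π_U/∂q_U = 0: 85 - 8q_U - (q_C) = 0.
So q_C = (133 - q_U)/3 and q_U = (85 - q_C)/8.
Substituting one into the other gives q_C = 979/23 and q_U = 122/23.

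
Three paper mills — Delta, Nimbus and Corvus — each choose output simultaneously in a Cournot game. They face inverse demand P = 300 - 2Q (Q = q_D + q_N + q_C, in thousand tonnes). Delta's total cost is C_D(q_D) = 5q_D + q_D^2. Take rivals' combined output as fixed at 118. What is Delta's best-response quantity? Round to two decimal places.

9.83

With rivals' combined output fixed at 118, Delta's profit is π_D = (300 - 2·118 - 2q_D)q_D - (5q_D + q_D²) = (64 - 2q_D)q_D - (5q_D + q_D²).
∂π_D/∂q_D = 59 - 6q_D = 0, so q_D = 59/6.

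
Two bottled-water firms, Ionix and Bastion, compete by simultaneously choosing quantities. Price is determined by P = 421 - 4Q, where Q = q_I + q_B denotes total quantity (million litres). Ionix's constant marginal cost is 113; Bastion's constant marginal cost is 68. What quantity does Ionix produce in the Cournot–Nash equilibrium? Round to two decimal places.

21.92

Ionix's profit: π_I = (421 - 4Q)q_I - (113q_I). Setting ∂π_I/∂q_I = 0: 308 - 8q_I - 4(q_B) = 0.
Bastion's first-order condition: 353 - 8q_B - 4(q_I) = 0.
So q_I = (308 - 4q_B)/8 and q_B = (353 - 4q_I)/8.
Substituting one into the other gives q_I = 263/12 and q_B = 199/6.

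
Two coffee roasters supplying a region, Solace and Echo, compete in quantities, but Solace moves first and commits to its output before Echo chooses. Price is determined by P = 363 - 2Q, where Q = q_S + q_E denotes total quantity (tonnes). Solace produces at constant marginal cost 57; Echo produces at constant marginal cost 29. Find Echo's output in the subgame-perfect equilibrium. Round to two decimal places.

48.75

Solve by backward induction. Given q_S, the follower Echo maximises π_E = (363 - 2q_S - 2q_E)q_E - 29q_E.
∂π_E/∂q_E = 334 - 2q_S - 4q_E = 0 gives the reaction function q_E = (334 - 2q_S)/4.
Solace substitutes q_E(q_S) into its own profit: π_S = q_S(363 - 2q_S - (334 - 2q_S)/2) - 57q_S = (196 - q_S)q_S - 57q_S.
The leader's first-order condition 139 - 2q_S = 0 yields q_S = 139/2.
Then q_E = (334 - 2·(139/2))/4 = 195/4.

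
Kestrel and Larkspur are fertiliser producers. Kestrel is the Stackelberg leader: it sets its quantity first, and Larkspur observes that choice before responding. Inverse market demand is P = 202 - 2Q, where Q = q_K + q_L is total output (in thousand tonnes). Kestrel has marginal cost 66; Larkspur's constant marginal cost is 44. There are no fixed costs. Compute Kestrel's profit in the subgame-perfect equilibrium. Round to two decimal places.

Solve by backward induction. Given q_K, the follower Larkspur maximises π_L = (202 - 2q_K - 2q_L)q_L - 44q_L.
Setting the follower's marginal profit to zero, 158 - 2q_K - 4q_L = 0, i.e. q_L = (158 - 2q_K)/4.
Kestrel substitutes q_L(q_K) into its own profit: π_K = q_K(202 - 2q_K - (158 - 2q_K)/2) - 66q_K = (123 - q_K)q_K - 66q_K.
Maximising: ∂π_K/∂q_K = 57 - 2q_K = 0, giving q_K = 57/2.
Then q_L = (158 - 2·(57/2))/4 = 101/4.
Price P = 202 - 2·(215/4) = 189/2.
Kestrel's profit: (189/2 - 66)·(57/2) = 812.2500.

812.25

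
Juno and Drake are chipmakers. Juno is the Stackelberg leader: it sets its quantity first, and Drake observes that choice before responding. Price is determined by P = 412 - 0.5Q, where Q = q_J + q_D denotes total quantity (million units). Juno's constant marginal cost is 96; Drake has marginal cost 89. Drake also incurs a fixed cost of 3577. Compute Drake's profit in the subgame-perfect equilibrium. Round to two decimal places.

10619.13

The follower Drake best-responds to any q_J: π_D = (412 - 0.5Q)q_D - 89q_D.
Follower FOC: 323 - (1/2)q_J - q_D = 0, so q_D(q_J) = (323 - (1/2)q_J).
Juno substitutes q_D(q_J) into its own profit: π_J = q_J(412 - (1/2)q_J - (323 - (1/2)q_J)/2) - 96q_J = (501/2 - (1/4)q_J)q_J - 96q_J.
Leader FOC: 309/2 - (1/2)q_J = 0, so q_J = 309.
Then q_D = (323 - (1/2)·309) = 337/2.
Price P = 412 - (1/2)·(955/2) = 693/4.
Drake's profit: (693/4 - 89)·(337/2) - 3577 = 10619.1250.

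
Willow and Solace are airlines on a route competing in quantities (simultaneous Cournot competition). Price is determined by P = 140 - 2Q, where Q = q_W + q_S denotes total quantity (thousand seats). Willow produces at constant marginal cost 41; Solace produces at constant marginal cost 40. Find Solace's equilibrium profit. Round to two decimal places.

566.72

Willow's profit: π_W = (140 - 2Q)q_W - (41q_W). Setting ∂π_W/∂q_W = 0: 99 - 4q_W - 2(q_S) = 0.
Solace's first-order condition: 100 - 4q_S - 2(q_W) = 0.
So q_W = (99 - 2q_S)/4 and q_S = (100 - 2q_W)/4.
Substituting one into the other gives q_W = 49/3 and q_S = 101/6.
Price P = 140 - 2·(199/6) = 221/3.
Solace's profit: (221/3 - 40)·(101/6) = 566.7222.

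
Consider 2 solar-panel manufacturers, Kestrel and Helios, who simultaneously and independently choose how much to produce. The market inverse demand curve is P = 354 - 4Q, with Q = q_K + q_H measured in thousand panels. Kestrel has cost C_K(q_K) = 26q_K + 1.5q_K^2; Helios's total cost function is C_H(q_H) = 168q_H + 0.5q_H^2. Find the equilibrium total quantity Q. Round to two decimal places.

Kestrel's profit: π_K = (354 - 4Q)q_K - (26q_K + (3/2)q_K²). Setting ∂π_K/∂q_K = 0: 328 - 11q_K - 4(q_H) = 0.
Helios's profit: π_H = (354 - 4Q)q_H - (168q_H + (1/2)q_H²). Setting ∂π_H/∂q_H = 0: 186 - 9q_H - 4(q_K) = 0.
Best responses: q_K = (328 - 4q_H)/11, q_H = (186 - 4q_K)/9.
Substituting one into the other gives q_K = 26.6024 and q_H = 734/83.
Total output Q = 26.6024 + 734/83 = 35.4458.

35.45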